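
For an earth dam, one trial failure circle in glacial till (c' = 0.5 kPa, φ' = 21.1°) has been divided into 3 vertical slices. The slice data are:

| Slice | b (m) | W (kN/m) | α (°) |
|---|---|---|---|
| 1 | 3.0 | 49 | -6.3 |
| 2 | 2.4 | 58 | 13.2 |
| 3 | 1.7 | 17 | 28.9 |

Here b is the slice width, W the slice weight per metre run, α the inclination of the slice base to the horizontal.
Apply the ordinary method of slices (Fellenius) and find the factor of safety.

FS = 3.11

Ordinary method of slices: FS = Σ[c'·Δl_i + (W_i cosα_i)·tanφ'] / Σ W_i sinα_i, with Δl_i = b_i / cosα_i.
Slice 1: Δl = 3.0/cos(-6.3°) = 3.018 m; N'_1 = 49·cos(-6.3°) = 48.7; c'Δl = 1.51; W sinα = -5.4
Slice 2: Δl = 2.4/cos13.2° = 2.465 m; N'_2 = 58·cos13.2° = 56.5; c'Δl = 1.23; W sinα = 13.2
Slice 3: Δl = 1.7/cos28.9° = 1.942 m; N'_3 = 17·cos28.9° = 14.9; c'Δl = 0.97; W sinα = 8.2
Σc'Δl = 3.7 kN/m; ΣN' = 120.1 kN/m; ΣW sinα = 16.1 kN/m
Resisting = 3.7 + 120.1·tan21.1° = 3.7 + 46.3 = 50.0 kN/m
FS = 50.0 / 16.1 = 3.111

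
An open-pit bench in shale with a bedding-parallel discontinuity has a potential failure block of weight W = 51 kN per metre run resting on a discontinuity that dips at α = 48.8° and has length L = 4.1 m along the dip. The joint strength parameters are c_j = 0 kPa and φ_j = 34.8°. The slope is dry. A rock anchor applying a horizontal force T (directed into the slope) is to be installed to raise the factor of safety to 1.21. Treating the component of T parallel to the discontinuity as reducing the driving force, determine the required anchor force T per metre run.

T = 17 kN/m

Resolving forces along and normal to the sliding plane, with the horizontal anchor force T adding T·sinα to the effective normal force and T·cosα acting up the plane against the driving force:
FS = [c_jL + (W cosα + T sinα) tanφ_j] / [W sinα − T cosα]
Without the anchor: N' = 33.6 kN/m, driving T_d = 38.4 kN/m, resisting R = 0·4.1 + 33.6·tan34.8° = 23.3 kN/m, FS = 0.61.
Setting FS = 1.21 and solving for T:
1.21·(38.4 − T cos48.8°) = 23.3 + T sin48.8°·tan34.8°
T·(sin48.8°·tan34.8° + 1.21·cos48.8°) = 1.21·38.4 − 23.3
T·(0.7524·0.6950 + 1.21·0.6587) = 46.4 − 23.3 = 23.1
T·1.3200 = 23.1
T = 17.5 kN/m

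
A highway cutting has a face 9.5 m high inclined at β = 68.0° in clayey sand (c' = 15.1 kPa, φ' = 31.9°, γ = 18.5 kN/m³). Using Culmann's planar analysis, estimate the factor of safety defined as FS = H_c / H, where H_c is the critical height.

FS = 1.41

H_c = (4c'/γ) · sinβ cosφ' / [1 − cos(β − φ')]
    = (4·15.1/18.5) · sin68.0°·cos31.9° / [1 − cos36.1°]
    = 3.265 · 0.7872 / 0.1920 = 13.38 m
FS = H_c / H = 13.38 / 9.5 = 1.409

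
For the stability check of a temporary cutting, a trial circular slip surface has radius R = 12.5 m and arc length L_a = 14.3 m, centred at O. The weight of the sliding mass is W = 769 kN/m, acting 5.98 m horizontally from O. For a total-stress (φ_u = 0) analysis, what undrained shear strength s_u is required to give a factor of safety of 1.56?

FS = s_u·L_a·R / (W·d), so s_u = FS·W·d / (L_a·R).
s_u = 1.56·769·5.98 / (14.30·12.5) = 7173.8 / 178.75 = 40.13 kPa

s_u = 40.1 kPa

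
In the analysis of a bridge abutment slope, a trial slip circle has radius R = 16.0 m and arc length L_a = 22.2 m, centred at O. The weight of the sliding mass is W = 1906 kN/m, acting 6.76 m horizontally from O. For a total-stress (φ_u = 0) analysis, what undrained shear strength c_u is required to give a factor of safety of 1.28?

FS = c_u·L_a·R / (W·d), so c_u = FS·W·d / (L_a·R).
c_u = 1.28·1906·6.76 / (22.20·16.0) = 16492.2 / 355.20 = 46.43 kPa

c_u = 46.4 kPa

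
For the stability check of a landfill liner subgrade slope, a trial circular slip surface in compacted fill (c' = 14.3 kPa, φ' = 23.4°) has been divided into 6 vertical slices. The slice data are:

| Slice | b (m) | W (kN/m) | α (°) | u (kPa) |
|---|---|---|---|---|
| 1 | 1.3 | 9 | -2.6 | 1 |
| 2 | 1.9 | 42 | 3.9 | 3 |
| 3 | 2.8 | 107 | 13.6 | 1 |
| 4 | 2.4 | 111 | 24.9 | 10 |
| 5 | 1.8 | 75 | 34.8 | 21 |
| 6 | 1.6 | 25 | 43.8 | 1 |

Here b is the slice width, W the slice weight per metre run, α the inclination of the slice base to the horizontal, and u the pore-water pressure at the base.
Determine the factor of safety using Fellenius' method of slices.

Ordinary method of slices: FS = Σ[c'·Δl_i + (W_i cosα_i − u_i·Δl_i)·tanφ'] / Σ W_i sinα_i, with Δl_i = b_i / cosα_i.
Slice 1: Δl = 1.3/cos(-2.6°) = 1.301 m; N'_1 = 9·cos(-2.6°) − 1·1.301 = 7.7; c'Δl = 18.61; W sinα = -0.4
Slice 2: Δl = 1.9/cos3.9° = 1.904 m; N'_2 = 42·cos3.9° − 3·1.904 = 36.2; c'Δl = 27.23; W sinα = 2.9
Slice 3: Δl = 2.8/cos13.6° = 2.881 m; N'_3 = 107·cos13.6° − 1·2.881 = 101.1; c'Δl = 41.20; W sinα = 25.2
Slice 4: Δl = 2.4/cos24.9° = 2.646 m; N'_4 = 111·cos24.9° − 10·2.646 = 74.2; c'Δl = 37.84; W sinα = 46.7
Slice 5: Δl = 1.8/cos34.8° = 2.192 m; N'_5 = 75·cos34.8° − 21·2.192 = 15.6; c'Δl = 31.35; W sinα = 42.8
Slice 6: Δl = 1.6/cos43.8° = 2.217 m; N'_6 = 25·cos43.8° − 1·2.217 = 15.8; c'Δl = 31.70; W sinα = 17.3
Σc'Δl = 187.9 kN/m; ΣN' = 250.6 kN/m; ΣW sinα = 134.5 kN/m
Resisting = 187.9 + 250.6·tan23.4° = 187.9 + 108.4 = 296.4 kN/m
FS = 296.4 / 134.5 = 2.204

FS = 2.20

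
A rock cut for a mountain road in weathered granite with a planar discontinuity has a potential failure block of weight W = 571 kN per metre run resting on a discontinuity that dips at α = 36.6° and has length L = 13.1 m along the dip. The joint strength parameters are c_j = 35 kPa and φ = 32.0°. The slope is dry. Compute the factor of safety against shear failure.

Resolving the block weight along and normal to the plane and applying the Mohr–Coulomb strength on the joint:
N' = W cosα = 571·cos36.6° = 458.4 kN/m
Driving force T = W sinα = 571·sin36.6° = 340.4 kN/m
Resisting force R = c_j·L + N'·tanφ = 35·13.1 + 458.4·tan32.0° = 458.5 + 286.4 = 744.9 kN/m
FS = R / T = 744.9 / 340.4 = 2.188

FS = 2.19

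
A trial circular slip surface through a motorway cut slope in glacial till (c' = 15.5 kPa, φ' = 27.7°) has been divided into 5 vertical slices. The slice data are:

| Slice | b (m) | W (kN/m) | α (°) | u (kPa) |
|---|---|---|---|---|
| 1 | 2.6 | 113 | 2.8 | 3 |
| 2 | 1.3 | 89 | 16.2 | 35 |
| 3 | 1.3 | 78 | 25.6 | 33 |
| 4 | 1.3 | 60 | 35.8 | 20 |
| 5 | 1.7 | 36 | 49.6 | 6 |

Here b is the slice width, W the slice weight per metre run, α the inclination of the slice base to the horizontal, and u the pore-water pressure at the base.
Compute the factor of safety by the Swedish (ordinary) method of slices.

Ordinary method of slices: FS = Σ[c'·Δl_i + (W_i cosα_i − u_i·Δl_i)·tanφ'] / Σ W_i sinα_i, with Δl_i = b_i / cosα_i.
Slice 1: Δl = 2.6/cos2.8° = 2.603 m; N'_1 = 113·cos2.8° − 3·2.603 = 105.1; c'Δl = 40.35; W sinα = 5.5
Slice 2: Δl = 1.3/cos16.2° = 1.354 m; N'_2 = 89·cos16.2° − 35·1.354 = 38.1; c'Δl = 20.98; W sinα = 24.8
Slice 3: Δl = 1.3/cos25.6° = 1.442 m; N'_3 = 78·cos25.6° − 33·1.442 = 22.8; c'Δl = 22.34; W sinα = 33.7
Slice 4: Δl = 1.3/cos35.8° = 1.603 m; N'_4 = 60·cos35.8° − 20·1.603 = 16.6; c'Δl = 24.84; W sinα = 35.1
Slice 5: Δl = 1.7/cos49.6° = 2.623 m; N'_5 = 36·cos49.6° − 6·2.623 = 7.6; c'Δl = 40.66; W sinα = 27.4
Σc'Δl = 149.2 kN/m; ΣN' = 190.1 kN/m; ΣW sinα = 126.6 kN/m
Resisting = 149.2 + 190.1·tan27.7° = 149.2 + 99.8 = 249.0 kN/m
FS = 249.0 / 126.6 = 1.967

FS = 1.97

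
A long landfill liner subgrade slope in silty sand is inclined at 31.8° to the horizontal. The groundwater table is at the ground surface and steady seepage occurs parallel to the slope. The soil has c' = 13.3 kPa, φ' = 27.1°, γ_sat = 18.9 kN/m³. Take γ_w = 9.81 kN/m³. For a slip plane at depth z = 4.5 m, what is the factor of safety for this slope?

With seepage parallel to the slope and the water table at the surface, the effective normal stress on the slip plane uses the buoyant unit weight γ' = γ_sat − γ_w while the driving shear stress uses γ_sat:
FS = [c' + γ' z cos²β tanφ'] / [γ_sat z sinβ cosβ]
γ' = 18.9 − 9.81 = 9.09 kN/m³
Numerator = 13.3 + 9.09·4.5·cos²31.8°·tan27.1° = 13.3 + 9.09·4.5·0.7223·0.5117 = 28.420 kPa
Denominator = 18.9·4.5·sin31.8°·cos31.8° = 18.9·4.5·0.5270·0.8499 = 38.090 kPa
FS = 28.420 / 38.090 = 0.746

FS = 0.75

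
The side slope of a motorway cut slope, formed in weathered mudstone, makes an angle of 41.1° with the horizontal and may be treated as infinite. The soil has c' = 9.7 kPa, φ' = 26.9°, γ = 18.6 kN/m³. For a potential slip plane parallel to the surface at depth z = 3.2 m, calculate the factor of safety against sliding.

For an infinite slope with a slip plane parallel to the surface (no pore pressure): FS = [c' + γz cos²β tanφ'] / [γz sinβ cosβ].
γz = 18.6·3.2 = 59.52 kN/m²
Numerator = 9.7 + 59.52·cos²41.1°·tan26.9° = 9.7 + 59.52·0.5679·0.5073 = 26.847 kPa
Denominator = 59.52·sin41.1°·cos41.1° = 59.52·0.6574·0.7536 = 29.485 kPa
FS = 26.847 / 29.485 = 0.911

FS = 0.91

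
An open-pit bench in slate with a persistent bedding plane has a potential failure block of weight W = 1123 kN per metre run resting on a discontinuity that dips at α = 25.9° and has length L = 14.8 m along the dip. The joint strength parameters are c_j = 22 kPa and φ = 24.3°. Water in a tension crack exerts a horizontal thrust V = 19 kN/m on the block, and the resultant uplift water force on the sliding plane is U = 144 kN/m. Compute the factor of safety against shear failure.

Resolving the block weight along and normal to the plane and applying the Mohr–Coulomb strength on the joint:
N' = W cosα − U − V sinα = 1123·cos25.9° − 144 − 19·sin25.9° = 857.9 kN/m
Driving force T = W sinα + V cosα = 1123·sin25.9° + 19·cos25.9° = 507.6 kN/m
Resisting force R = c_j·L + N'·tanφ = 22·14.8 + 857.9·tan24.3° = 325.6 + 387.4 = 713.0 kN/m
FS = R / T = 713.0 / 507.6 = 1.405

FS = 1.40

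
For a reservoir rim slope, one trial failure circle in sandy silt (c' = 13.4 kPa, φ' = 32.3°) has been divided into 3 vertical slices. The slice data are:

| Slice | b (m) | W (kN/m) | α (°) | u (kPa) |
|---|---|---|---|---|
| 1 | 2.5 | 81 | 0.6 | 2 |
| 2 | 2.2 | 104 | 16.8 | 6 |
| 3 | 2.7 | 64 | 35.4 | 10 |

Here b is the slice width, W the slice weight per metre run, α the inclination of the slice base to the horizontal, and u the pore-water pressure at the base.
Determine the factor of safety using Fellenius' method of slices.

FS = 3.28

Ordinary method of slices: FS = Σ[c'·Δl_i + (W_i cosα_i − u_i·Δl_i)·tanφ'] / Σ W_i sinα_i, with Δl_i = b_i / cosα_i.
Slice 1: Δl = 2.5/cos0.6° = 2.500 m; N'_1 = 81·cos0.6° − 2·2.500 = 76.0; c'Δl = 33.50; W sinα = 0.8
Slice 2: Δl = 2.2/cos16.8° = 2.298 m; N'_2 = 104·cos16.8° − 6·2.298 = 85.8; c'Δl = 30.79; W sinα = 30.1
Slice 3: Δl = 2.7/cos35.4° = 3.312 m; N'_3 = 64·cos35.4° − 10·3.312 = 19.0; c'Δl = 44.39; W sinα = 37.1
Σc'Δl = 108.7 kN/m; ΣN' = 180.8 kN/m; ΣW sinα = 68.0 kN/m
Resisting = 108.7 + 180.8·tan32.3° = 108.7 + 114.3 = 223.0 kN/m
FS = 223.0 / 68.0 = 3.280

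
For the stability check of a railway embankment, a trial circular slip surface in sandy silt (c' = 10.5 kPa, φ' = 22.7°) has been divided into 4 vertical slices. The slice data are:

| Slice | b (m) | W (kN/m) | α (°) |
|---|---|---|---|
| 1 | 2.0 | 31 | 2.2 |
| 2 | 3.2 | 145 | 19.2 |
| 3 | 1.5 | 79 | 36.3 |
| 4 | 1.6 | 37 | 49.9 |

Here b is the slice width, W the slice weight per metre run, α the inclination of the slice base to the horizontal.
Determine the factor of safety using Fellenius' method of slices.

FS = 1.69

Ordinary method of slices: FS = Σ[c'·Δl_i + (W_i cosα_i)·tanφ'] / Σ W_i sinα_i, with Δl_i = b_i / cosα_i.
Slice 1: Δl = 2.0/cos2.2° = 2.001 m; N'_1 = 31·cos2.2° = 31.0; c'Δl = 21.02; W sinα = 1.2
Slice 2: Δl = 3.2/cos19.2° = 3.388 m; N'_2 = 145·cos19.2° = 136.9; c'Δl = 35.58; W sinα = 47.7
Slice 3: Δl = 1.5/cos36.3° = 1.861 m; N'_3 = 79·cos36.3° = 63.7; c'Δl = 19.54; W sinα = 46.8
Slice 4: Δl = 1.6/cos49.9° = 2.484 m; N'_4 = 37·cos49.9° = 23.8; c'Δl = 26.08; W sinα = 28.3
Σc'Δl = 102.2 kN/m; ΣN' = 255.4 kN/m; ΣW sinα = 123.9 kN/m
Resisting = 102.2 + 255.4·tan22.7° = 102.2 + 106.8 = 209.1 kN/m
FS = 209.1 / 123.9 = 1.687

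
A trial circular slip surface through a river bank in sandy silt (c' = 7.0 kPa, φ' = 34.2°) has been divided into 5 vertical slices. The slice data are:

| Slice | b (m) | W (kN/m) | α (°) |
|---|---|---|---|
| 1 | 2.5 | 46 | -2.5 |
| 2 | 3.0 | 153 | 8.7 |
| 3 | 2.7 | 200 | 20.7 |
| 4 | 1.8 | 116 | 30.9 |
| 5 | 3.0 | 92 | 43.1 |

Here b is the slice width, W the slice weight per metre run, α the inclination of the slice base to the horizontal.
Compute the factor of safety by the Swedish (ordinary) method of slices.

Ordinary method of slices: FS = Σ[c'·Δl_i + (W_i cosα_i)·tanφ'] / Σ W_i sinα_i, with Δl_i = b_i / cosα_i.
Slice 1: Δl = 2.5/cos(-2.5°) = 2.502 m; N'_1 = 46·cos(-2.5°) = 46.0; c'Δl = 17.52; W sinα = -2.0
Slice 2: Δl = 3.0/cos8.7° = 3.035 m; N'_2 = 153·cos8.7° = 151.2; c'Δl = 21.24; W sinα = 23.1
Slice 3: Δl = 2.7/cos20.7° = 2.886 m; N'_3 = 200·cos20.7° = 187.1; c'Δl = 20.20; W sinα = 70.7
Slice 4: Δl = 1.8/cos30.9° = 2.098 m; N'_4 = 116·cos30.9° = 99.5; c'Δl = 14.68; W sinα = 59.6
Slice 5: Δl = 3.0/cos43.1° = 4.109 m; N'_5 = 92·cos43.1° = 67.2; c'Δl = 28.76; W sinα = 62.9
Σc'Δl = 102.4 kN/m; ΣN' = 551.0 kN/m; ΣW sinα = 214.3 kN/m
Resisting = 102.4 + 551.0·tan34.2° = 102.4 + 374.5 = 476.9 kN/m
FS = 476.9 / 214.3 = 2.226

FS = 2.23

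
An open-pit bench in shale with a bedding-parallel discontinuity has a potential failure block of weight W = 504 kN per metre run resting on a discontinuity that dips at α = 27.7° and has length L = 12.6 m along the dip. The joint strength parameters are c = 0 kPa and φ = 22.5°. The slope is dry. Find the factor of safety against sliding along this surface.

FS = 0.79

Resolving the block weight along and normal to the plane and applying the Mohr–Coulomb strength on the joint:
N' = W cosα = 504·cos27.7° = 446.2 kN/m
Driving force T = W sinα = 504·sin27.7° = 234.3 kN/m
Resisting force R = c·L + N'·tanφ = 0·12.6 + 446.2·tan22.5° = 0.0 + 184.8 = 184.8 kN/m
FS = R / T = 184.8 / 234.3 = 0.789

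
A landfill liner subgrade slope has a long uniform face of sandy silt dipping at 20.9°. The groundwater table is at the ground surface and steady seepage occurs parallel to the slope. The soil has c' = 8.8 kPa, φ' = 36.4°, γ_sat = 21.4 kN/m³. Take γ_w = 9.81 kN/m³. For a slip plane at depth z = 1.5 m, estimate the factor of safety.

FS = 1.87

With seepage parallel to the slope and the water table at the surface, the effective normal stress on the slip plane uses the buoyant unit weight γ' = γ_sat − γ_w while the driving shear stress uses γ_sat:
FS = [c' + γ' z cos²β tanφ'] / [γ_sat z sinβ cosβ]
γ' = 21.4 − 9.81 = 11.59 kN/m³
Numerator = 8.8 + 11.59·1.5·cos²20.9°·tan36.4° = 8.8 + 11.59·1.5·0.8727·0.7373 = 19.986 kPa
Denominator = 21.4·1.5·sin20.9°·cos20.9° = 21.4·1.5·0.3567·0.9342 = 10.698 kPa
FS = 19.986 / 10.698 = 1.868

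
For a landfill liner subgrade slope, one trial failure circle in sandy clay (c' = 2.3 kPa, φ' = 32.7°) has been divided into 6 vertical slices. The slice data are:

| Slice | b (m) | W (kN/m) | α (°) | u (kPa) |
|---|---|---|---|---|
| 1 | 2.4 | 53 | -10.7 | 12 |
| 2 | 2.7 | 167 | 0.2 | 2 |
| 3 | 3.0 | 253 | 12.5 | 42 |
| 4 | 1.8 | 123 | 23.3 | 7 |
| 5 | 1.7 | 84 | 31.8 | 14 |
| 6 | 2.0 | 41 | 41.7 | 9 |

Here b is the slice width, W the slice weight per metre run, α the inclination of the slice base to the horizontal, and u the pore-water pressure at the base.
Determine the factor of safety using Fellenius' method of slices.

Ordinary method of slices: FS = Σ[c'·Δl_i + (W_i cosα_i − u_i·Δl_i)·tanφ'] / Σ W_i sinα_i, with Δl_i = b_i / cosα_i.
Slice 1: Δl = 2.4/cos(-10.7°) = 2.442 m; N'_1 = 53·cos(-10.7°) − 12·2.442 = 22.8; c'Δl = 5.62; W sinα = -9.8
Slice 2: Δl = 2.7/cos0.2° = 2.700 m; N'_2 = 167·cos0.2° − 2·2.700 = 161.6; c'Δl = 6.21; W sinα = 0.6
Slice 3: Δl = 3.0/cos12.5° = 3.073 m; N'_3 = 253·cos12.5° − 42·3.073 = 117.9; c'Δl = 7.07; W sinα = 54.8
Slice 4: Δl = 1.8/cos23.3° = 1.960 m; N'_4 = 123·cos23.3° − 7·1.960 = 99.3; c'Δl = 4.51; W sinα = 48.7
Slice 5: Δl = 1.7/cos31.8° = 2.000 m; N'_5 = 84·cos31.8° − 14·2.000 = 43.4; c'Δl = 4.60; W sinα = 44.3
Slice 6: Δl = 2.0/cos41.7° = 2.679 m; N'_6 = 41·cos41.7° − 9·2.679 = 6.5; c'Δl = 6.16; W sinα = 27.3
Σc'Δl = 34.2 kN/m; ΣN' = 451.5 kN/m; ΣW sinα = 165.7 kN/m
Resisting = 34.2 + 451.5·tan32.7° = 34.2 + 289.8 = 324.0 kN/m
FS = 324.0 / 165.7 = 1.955

FS = 1.96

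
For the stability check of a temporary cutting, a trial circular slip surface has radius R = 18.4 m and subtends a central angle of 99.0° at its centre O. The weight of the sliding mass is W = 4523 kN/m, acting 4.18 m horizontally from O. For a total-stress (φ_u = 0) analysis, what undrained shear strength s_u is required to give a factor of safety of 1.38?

FS = s_u·L_a·R / (W·d), so s_u = FS·W·d / (L_a·R).
Arc length L_a = R·θ = 18.4·(99.0°·π/180) = 18.4·1.7279 = 31.79 m
s_u = 1.38·4523·4.18 / (31.79·18.4) = 26090.5 / 584.99 = 44.60 kPa

s_u = 44.6 kPa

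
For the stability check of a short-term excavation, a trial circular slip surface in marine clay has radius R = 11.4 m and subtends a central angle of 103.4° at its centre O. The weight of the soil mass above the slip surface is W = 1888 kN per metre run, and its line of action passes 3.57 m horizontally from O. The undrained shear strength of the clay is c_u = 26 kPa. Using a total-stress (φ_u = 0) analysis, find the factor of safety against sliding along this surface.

FS = 0.90

Taking moments about the centre O, the resisting moment is provided by the undrained shear strength acting along the arc:
Arc length L_a = R·θ = 11.4·(103.4°·π/180) = 11.4·1.8047 = 20.57 m
M_R = c_u·L_a·R = 26·20.57·11.4 = 6097.9 kN·m/m
M_D = W·d = 1888·3.57 = 6740.2 kN·m/m
FS = M_R / M_D = 6097.9 / 6740.2 = 0.905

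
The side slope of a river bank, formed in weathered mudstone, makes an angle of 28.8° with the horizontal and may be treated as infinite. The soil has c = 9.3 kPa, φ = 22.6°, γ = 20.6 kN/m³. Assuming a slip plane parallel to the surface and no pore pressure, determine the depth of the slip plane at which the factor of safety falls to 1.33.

z = 1.87 m

Setting FS = 1.33 in FS = [c + γz cos²β tanφ] / [γz sinβ cosβ] and solving for z:
z = c / [γ cosβ (FS·sinβ − cosβ·tanφ)]
  = 9.3 / [20.6·cos28.8°·(1.33·sin28.8° − cos28.8°·tan22.6°)]
  = 9.3 / [20.6·0.8763·(1.33·0.4818 − 0.8763·0.4163)]
  = 9.3 / 4.9816 = 1.867 m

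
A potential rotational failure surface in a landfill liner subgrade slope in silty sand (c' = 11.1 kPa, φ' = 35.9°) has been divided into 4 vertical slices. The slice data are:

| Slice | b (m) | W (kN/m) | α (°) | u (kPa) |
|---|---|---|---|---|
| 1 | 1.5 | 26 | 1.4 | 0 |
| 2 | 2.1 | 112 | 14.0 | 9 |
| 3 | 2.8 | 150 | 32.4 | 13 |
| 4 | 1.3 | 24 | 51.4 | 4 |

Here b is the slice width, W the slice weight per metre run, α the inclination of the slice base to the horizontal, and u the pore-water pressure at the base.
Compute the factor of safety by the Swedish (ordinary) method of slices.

FS = 1.96

Ordinary method of slices: FS = Σ[c'·Δl_i + (W_i cosα_i − u_i·Δl_i)·tanφ'] / Σ W_i sinα_i, with Δl_i = b_i / cosα_i.
Slice 1: Δl = 1.5/cos1.4° = 1.500 m; N'_1 = 26·cos1.4° − 0·1.500 = 26.0; c'Δl = 16.65; W sinα = 0.6
Slice 2: Δl = 2.1/cos14.0° = 2.164 m; N'_2 = 112·cos14.0° − 9·2.164 = 89.2; c'Δl = 24.02; W sinα = 27.1
Slice 3: Δl = 2.8/cos32.4° = 3.316 m; N'_3 = 150·cos32.4° − 13·3.316 = 83.5; c'Δl = 36.81; W sinα = 80.4
Slice 4: Δl = 1.3/cos51.4° = 2.084 m; N'_4 = 24·cos51.4° − 4·2.084 = 6.6; c'Δl = 23.13; W sinα = 18.8
Σc'Δl = 100.6 kN/m; ΣN' = 205.4 kN/m; ΣW sinα = 126.9 kN/m
Resisting = 100.6 + 205.4·tan35.9° = 100.6 + 148.7 = 249.3 kN/m
FS = 249.3 / 126.9 = 1.965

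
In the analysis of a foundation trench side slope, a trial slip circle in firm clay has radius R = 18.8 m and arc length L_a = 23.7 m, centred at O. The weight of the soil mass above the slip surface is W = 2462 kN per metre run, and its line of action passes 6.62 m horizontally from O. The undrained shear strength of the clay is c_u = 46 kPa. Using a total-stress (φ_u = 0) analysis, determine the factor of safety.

FS = 1.26

Taking moments about the centre O, the resisting moment is provided by the undrained shear strength acting along the arc:
M_R = c_u·L_a·R = 46·23.70·18.8 = 20495.8 kN·m/m
M_D = W·d = 2462·6.62 = 16298.4 kN·m/m
FS = M_R / M_D = 20495.8 / 16298.4 = 1.258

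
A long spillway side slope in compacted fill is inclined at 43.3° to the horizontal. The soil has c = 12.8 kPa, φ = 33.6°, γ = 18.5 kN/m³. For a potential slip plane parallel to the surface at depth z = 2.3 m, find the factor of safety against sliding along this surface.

For an infinite slope with a slip plane parallel to the surface (no pore pressure): FS = [c + γz cos²β tanφ] / [γz sinβ cosβ].
γz = 18.5·2.3 = 42.55 kN/m²
Numerator = 12.8 + 42.55·cos²43.3°·tan33.6° = 12.8 + 42.55·0.5297·0.6644 = 27.773 kPa
Denominator = 42.55·sin43.3°·cos43.3° = 42.55·0.6858·0.7278 = 21.238 kPa
FS = 27.773 / 21.238 = 1.308

FS = 1.31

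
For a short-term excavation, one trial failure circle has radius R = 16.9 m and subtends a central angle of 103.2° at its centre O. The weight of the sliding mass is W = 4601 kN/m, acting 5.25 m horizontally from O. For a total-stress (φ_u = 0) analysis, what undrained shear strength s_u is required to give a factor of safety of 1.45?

FS = s_u·L_a·R / (W·d), so s_u = FS·W·d / (L_a·R).
Arc length L_a = R·θ = 16.9·(103.2°·π/180) = 16.9·1.8012 = 30.44 m
s_u = 1.45·4601·5.25 / (30.44·16.9) = 35025.1 / 514.43 = 68.08 kPa

s_u = 68.1 kPa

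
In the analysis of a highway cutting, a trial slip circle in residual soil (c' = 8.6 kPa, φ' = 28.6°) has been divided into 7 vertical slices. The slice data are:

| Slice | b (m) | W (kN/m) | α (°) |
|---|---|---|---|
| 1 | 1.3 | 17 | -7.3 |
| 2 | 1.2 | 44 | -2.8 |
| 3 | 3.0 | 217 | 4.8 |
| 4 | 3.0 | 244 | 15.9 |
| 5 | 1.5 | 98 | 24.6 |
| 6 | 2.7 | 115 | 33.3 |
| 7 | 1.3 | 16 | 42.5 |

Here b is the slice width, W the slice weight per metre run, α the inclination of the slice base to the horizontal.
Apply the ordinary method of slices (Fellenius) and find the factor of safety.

FS = 2.65

Ordinary method of slices: FS = Σ[c'·Δl_i + (W_i cosα_i)·tanφ'] / Σ W_i sinα_i, with Δl_i = b_i / cosα_i.
Slice 1: Δl = 1.3/cos(-7.3°) = 1.311 m; N'_1 = 17·cos(-7.3°) = 16.9; c'Δl = 11.27; W sinα = -2.2
Slice 2: Δl = 1.2/cos(-2.8°) = 1.201 m; N'_2 = 44·cos(-2.8°) = 43.9; c'Δl = 10.33; W sinα = -2.1
Slice 3: Δl = 3.0/cos4.8° = 3.011 m; N'_3 = 217·cos4.8° = 216.2; c'Δl = 25.89; W sinα = 18.2
Slice 4: Δl = 3.0/cos15.9° = 3.119 m; N'_4 = 244·cos15.9° = 234.7; c'Δl = 26.83; W sinα = 66.8
Slice 5: Δl = 1.5/cos24.6° = 1.650 m; N'_5 = 98·cos24.6° = 89.1; c'Δl = 14.19; W sinα = 40.8
Slice 6: Δl = 2.7/cos33.3° = 3.230 m; N'_6 = 115·cos33.3° = 96.1; c'Δl = 27.78; W sinα = 63.1
Slice 7: Δl = 1.3/cos42.5° = 1.763 m; N'_7 = 16·cos42.5° = 11.8; c'Δl = 15.16; W sinα = 10.8
Σc'Δl = 131.5 kN/m; ΣN' = 708.7 kN/m; ΣW sinα = 195.4 kN/m
Resisting = 131.5 + 708.7·tan28.6° = 131.5 + 386.4 = 517.9 kN/m
FS = 517.9 / 195.4 = 2.650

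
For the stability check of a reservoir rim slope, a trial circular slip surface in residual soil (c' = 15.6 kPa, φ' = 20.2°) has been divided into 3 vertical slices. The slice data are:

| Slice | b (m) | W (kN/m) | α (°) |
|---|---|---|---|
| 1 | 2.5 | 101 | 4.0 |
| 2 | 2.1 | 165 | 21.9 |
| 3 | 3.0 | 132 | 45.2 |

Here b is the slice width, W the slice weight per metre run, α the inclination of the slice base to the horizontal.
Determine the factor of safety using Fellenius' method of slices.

Ordinary method of slices: FS = Σ[c'·Δl_i + (W_i cosα_i)·tanφ'] / Σ W_i sinα_i, with Δl_i = b_i / cosα_i.
Slice 1: Δl = 2.5/cos4.0° = 2.506 m; N'_1 = 101·cos4.0° = 100.8; c'Δl = 39.10; W sinα = 7.0
Slice 2: Δl = 2.1/cos21.9° = 2.263 m; N'_2 = 165·cos21.9° = 153.1; c'Δl = 35.31; W sinα = 61.5
Slice 3: Δl = 3.0/cos45.2° = 4.258 m; N'_3 = 132·cos45.2° = 93.0; c'Δl = 66.42; W sinα = 93.7
Σc'Δl = 140.8 kN/m; ΣN' = 346.9 kN/m; ΣW sinα = 162.3 kN/m
Resisting = 140.8 + 346.9·tan20.2° = 140.8 + 127.6 = 268.4 kN/m
FS = 268.4 / 162.3 = 1.654

FS = 1.65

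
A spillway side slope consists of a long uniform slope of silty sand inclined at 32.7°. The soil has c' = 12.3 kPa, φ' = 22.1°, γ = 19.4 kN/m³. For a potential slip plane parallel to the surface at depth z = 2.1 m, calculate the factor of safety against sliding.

FS = 1.30

For an infinite slope with a slip plane parallel to the surface (no pore pressure): FS = [c' + γz cos²β tanφ'] / [γz sinβ cosβ].
γz = 19.4·2.1 = 40.74 kN/m²
Numerator = 12.3 + 40.74·cos²32.7°·tan22.1° = 12.3 + 40.74·0.7081·0.4061 = 24.015 kPa
Denominator = 40.74·sin32.7°·cos32.7° = 40.74·0.5402·0.8415 = 18.521 kPa
FS = 24.015 / 18.521 = 1.297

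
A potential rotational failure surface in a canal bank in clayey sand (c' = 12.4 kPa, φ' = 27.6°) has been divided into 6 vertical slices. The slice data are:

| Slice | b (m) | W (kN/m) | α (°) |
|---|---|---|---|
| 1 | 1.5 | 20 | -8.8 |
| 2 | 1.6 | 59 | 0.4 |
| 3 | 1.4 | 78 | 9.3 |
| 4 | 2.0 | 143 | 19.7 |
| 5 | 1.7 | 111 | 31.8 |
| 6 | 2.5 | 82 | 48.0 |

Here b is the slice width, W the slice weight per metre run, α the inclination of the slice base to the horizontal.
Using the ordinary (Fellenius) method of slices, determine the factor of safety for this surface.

Ordinary method of slices: FS = Σ[c'·Δl_i + (W_i cosα_i)·tanφ'] / Σ W_i sinα_i, with Δl_i = b_i / cosα_i.
Slice 1: Δl = 1.5/cos(-8.8°) = 1.518 m; N'_1 = 20·cos(-8.8°) = 19.8; c'Δl = 18.82; W sinα = -3.1
Slice 2: Δl = 1.6/cos0.4° = 1.600 m; N'_2 = 59·cos0.4° = 59.0; c'Δl = 19.84; W sinα = 0.4
Slice 3: Δl = 1.4/cos9.3° = 1.419 m; N'_3 = 78·cos9.3° = 77.0; c'Δl = 17.59; W sinα = 12.6
Slice 4: Δl = 2.0/cos19.7° = 2.124 m; N'_4 = 143·cos19.7° = 134.6; c'Δl = 26.34; W sinα = 48.2
Slice 5: Δl = 1.7/cos31.8° = 2.000 m; N'_5 = 111·cos31.8° = 94.3; c'Δl = 24.80; W sinα = 58.5
Slice 6: Δl = 2.5/cos48.0° = 3.736 m; N'_6 = 82·cos48.0° = 54.9; c'Δl = 46.33; W sinα = 60.9
Σc'Δl = 153.7 kN/m; ΣN' = 439.6 kN/m; ΣW sinα = 177.6 kN/m
Resisting = 153.7 + 439.6·tan27.6° = 153.7 + 229.8 = 383.5 kN/m
FS = 383.5 / 177.6 = 2.160

FS = 2.16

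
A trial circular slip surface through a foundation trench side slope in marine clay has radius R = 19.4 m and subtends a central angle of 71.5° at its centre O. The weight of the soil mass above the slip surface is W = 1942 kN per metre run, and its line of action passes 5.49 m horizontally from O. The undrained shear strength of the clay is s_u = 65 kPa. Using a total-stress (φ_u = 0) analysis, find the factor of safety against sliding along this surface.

FS = 2.86

Taking moments about the centre O, the resisting moment is provided by the undrained shear strength acting along the arc:
Arc length L_a = R·θ = 19.4·(71.5°·π/180) = 19.4·1.2479 = 24.21 m
M_R = s_u·L_a·R = 65·24.21·19.4 = 30528.1 kN·m/m
M_D = W·d = 1942·5.49 = 10661.6 kN·m/m
FS = M_R / M_D = 30528.1 / 10661.6 = 2.863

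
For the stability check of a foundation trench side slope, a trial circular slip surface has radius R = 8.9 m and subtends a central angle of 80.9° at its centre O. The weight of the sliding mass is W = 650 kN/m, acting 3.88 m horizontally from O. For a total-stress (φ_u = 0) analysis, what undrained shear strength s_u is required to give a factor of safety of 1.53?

FS = s_u·L_a·R / (W·d), so s_u = FS·W·d / (L_a·R).
Arc length L_a = R·θ = 8.9·(80.9°·π/180) = 8.9·1.4120 = 12.57 m
s_u = 1.53·650·3.88 / (12.57·8.9) = 3858.7 / 111.84 = 34.50 kPa

s_u = 34.5 kPa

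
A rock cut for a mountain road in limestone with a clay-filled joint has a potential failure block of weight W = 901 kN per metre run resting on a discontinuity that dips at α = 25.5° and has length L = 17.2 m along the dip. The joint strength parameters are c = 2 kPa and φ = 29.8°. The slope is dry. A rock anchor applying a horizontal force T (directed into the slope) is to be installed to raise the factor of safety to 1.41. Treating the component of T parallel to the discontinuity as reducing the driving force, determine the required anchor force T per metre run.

Resolving forces along and normal to the sliding plane, with the horizontal anchor force T adding T·sinα to the effective normal force and T·cosα acting up the plane against the driving force:
FS = [cL + (W cosα + T sinα) tanφ] / [W sinα − T cosα]
Without the anchor: N' = 813.2 kN/m, driving T_d = 387.9 kN/m, resisting R = 2·17.2 + 813.2·tan29.8° = 500.1 kN/m, FS = 1.29.
Setting FS = 1.41 and solving for T:
1.41·(387.9 − T cos25.5°) = 500.1 + T sin25.5°·tan29.8°
T·(sin25.5°·tan29.8° + 1.41·cos25.5°) = 1.41·387.9 − 500.1
T·(0.4305·0.5727 + 1.41·0.9026) = 546.9 − 500.1 = 46.8
T·1.5192 = 46.8
T = 30.8 kN/m

T = 31 kN/m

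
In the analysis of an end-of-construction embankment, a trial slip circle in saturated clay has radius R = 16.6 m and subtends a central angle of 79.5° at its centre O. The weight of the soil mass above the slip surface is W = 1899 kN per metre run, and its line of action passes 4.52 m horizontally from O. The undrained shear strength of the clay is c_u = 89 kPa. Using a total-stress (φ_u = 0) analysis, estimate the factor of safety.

FS = 3.96

Taking moments about the centre O, the resisting moment is provided by the undrained shear strength acting along the arc:
Arc length L_a = R·θ = 16.6·(79.5°·π/180) = 16.6·1.3875 = 23.03 m
M_R = c_u·L_a·R = 89·23.03·16.6 = 34029.1 kN·m/m
M_D = W·d = 1899·4.52 = 8583.5 kN·m/m
FS = M_R / M_D = 34029.1 / 8583.5 = 3.964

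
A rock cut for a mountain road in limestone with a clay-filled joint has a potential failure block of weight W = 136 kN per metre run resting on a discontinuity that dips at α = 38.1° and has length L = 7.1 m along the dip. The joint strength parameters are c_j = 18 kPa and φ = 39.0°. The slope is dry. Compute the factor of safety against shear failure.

FS = 2.56

Resolving the block weight along and normal to the plane and applying the Mohr–Coulomb strength on the joint:
N' = W cosα = 136·cos38.1° = 107.0 kN/m
Driving force T = W sinα = 136·sin38.1° = 83.9 kN/m
Resisting force R = c_j·L + N'·tanφ = 18·7.1 + 107.0·tan39.0° = 127.8 + 86.7 = 214.5 kN/m
FS = R / T = 214.5 / 83.9 = 2.556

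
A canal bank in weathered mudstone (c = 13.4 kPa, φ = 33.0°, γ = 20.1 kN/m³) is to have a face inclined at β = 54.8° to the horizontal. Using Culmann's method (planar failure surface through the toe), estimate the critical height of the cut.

H_c = 25.55 m

Culmann's analysis gives the critical failure plane at α_cr = (β + φ)/2 = (54.8 + 33.0)/2 = 43.9°, and the critical height
H_c = (4c/γ) · sinβ cosφ / [1 − cos(β − φ)]
    = (4·13.4/20.1) · sin54.8°·cos33.0° / [1 − cos(21.8°)]
    = 2.667 · 0.8171·0.8387 / [1 − 0.9285]
    = 2.667 · 0.6853 / 0.0715
    = 25.55 m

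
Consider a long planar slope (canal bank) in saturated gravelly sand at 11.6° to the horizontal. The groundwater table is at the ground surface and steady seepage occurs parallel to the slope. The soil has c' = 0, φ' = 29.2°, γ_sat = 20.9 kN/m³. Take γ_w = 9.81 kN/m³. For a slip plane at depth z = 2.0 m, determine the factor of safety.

FS = 1.44

With seepage parallel to the slope and the water table at the surface, the effective normal stress on the slip plane uses the buoyant unit weight γ' = γ_sat − γ_w while the driving shear stress uses γ_sat:
FS = [c' + γ' z cos²β tanφ'] / [γ_sat z sinβ cosβ]
(For c' = 0 this reduces to FS = (γ'/γ_sat)·tanφ'/tanβ.)
γ' = 20.9 − 9.81 = 11.09 kN/m³
Numerator = 0.0 + 11.09·2.0·cos²11.6°·tan29.2° = 0.0 + 11.09·2.0·0.9596·0.5589 = 11.895 kPa
Denominator = 20.9·2.0·sin11.6°·cos11.6° = 20.9·2.0·0.2011·0.9796 = 8.233 kPa
FS = 11.895 / 8.233 = 1.445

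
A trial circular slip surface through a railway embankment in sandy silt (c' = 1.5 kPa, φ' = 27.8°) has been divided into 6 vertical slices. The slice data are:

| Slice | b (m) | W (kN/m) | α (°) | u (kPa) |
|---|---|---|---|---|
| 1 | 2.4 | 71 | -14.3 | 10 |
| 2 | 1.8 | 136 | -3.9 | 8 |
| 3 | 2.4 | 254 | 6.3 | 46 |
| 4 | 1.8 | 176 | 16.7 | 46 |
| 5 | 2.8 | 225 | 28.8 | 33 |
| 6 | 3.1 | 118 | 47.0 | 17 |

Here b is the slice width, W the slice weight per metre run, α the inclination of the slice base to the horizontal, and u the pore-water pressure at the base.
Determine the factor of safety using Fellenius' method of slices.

FS = 1.13

Ordinary method of slices: FS = Σ[c'·Δl_i + (W_i cosα_i − u_i·Δl_i)·tanφ'] / Σ W_i sinα_i, with Δl_i = b_i / cosα_i.
Slice 1: Δl = 2.4/cos(-14.3°) = 2.477 m; N'_1 = 71·cos(-14.3°) − 10·2.477 = 44.0; c'Δl = 3.72; W sinα = -17.5
Slice 2: Δl = 1.8/cos(-3.9°) = 1.804 m; N'_2 = 136·cos(-3.9°) − 8·1.804 = 121.3; c'Δl = 2.71; W sinα = -9.3
Slice 3: Δl = 2.4/cos6.3° = 2.415 m; N'_3 = 254·cos6.3° − 46·2.415 = 141.4; c'Δl = 3.62; W sinα = 27.9
Slice 4: Δl = 1.8/cos16.7° = 1.879 m; N'_4 = 176·cos16.7° − 46·1.879 = 82.1; c'Δl = 2.82; W sinα = 50.6
Slice 5: Δl = 2.8/cos28.8° = 3.195 m; N'_5 = 225·cos28.8° − 33·3.195 = 91.7; c'Δl = 4.79; W sinα = 108.4
Slice 6: Δl = 3.1/cos47.0° = 4.545 m; N'_6 = 118·cos47.0° − 17·4.545 = 3.2; c'Δl = 6.82; W sinα = 86.3
Σc'Δl = 24.5 kN/m; ΣN' = 483.7 kN/m; ΣW sinα = 246.4 kN/m
Resisting = 24.5 + 483.7·tan27.8° = 24.5 + 255.0 = 279.5 kN/m
FS = 279.5 / 246.4 = 1.135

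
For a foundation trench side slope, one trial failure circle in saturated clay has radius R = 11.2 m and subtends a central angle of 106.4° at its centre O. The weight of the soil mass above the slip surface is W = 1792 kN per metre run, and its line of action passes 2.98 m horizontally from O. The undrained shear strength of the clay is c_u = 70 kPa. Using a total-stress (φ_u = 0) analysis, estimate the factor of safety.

Taking moments about the centre O, the resisting moment is provided by the undrained shear strength acting along the arc:
Arc length L_a = R·θ = 11.2·(106.4°·π/180) = 11.2·1.8570 = 20.80 m
M_R = c_u·L_a·R = 70·20.80·11.2 = 16306.2 kN·m/m
M_D = W·d = 1792·2.98 = 5340.2 kN·m/m
FS = M_R / M_D = 16306.2 / 5340.2 = 3.054

FS = 3.05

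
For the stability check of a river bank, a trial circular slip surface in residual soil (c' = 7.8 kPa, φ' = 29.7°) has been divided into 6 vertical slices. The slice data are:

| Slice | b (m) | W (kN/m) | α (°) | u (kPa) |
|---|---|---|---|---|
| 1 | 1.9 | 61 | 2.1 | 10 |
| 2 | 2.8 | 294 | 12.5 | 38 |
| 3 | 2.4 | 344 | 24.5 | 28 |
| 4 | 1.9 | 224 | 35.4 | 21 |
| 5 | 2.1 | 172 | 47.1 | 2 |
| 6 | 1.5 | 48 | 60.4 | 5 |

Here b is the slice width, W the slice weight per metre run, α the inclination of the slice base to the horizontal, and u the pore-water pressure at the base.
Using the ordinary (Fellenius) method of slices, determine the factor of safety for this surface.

Ordinary method of slices: FS = Σ[c'·Δl_i + (W_i cosα_i − u_i·Δl_i)·tanφ'] / Σ W_i sinα_i, with Δl_i = b_i / cosα_i.
Slice 1: Δl = 1.9/cos2.1° = 1.901 m; N'_1 = 61·cos2.1° − 10·1.901 = 41.9; c'Δl = 14.83; W sinα = 2.2
Slice 2: Δl = 2.8/cos12.5° = 2.868 m; N'_2 = 294·cos12.5° − 38·2.868 = 178.0; c'Δl = 22.37; W sinα = 63.6
Slice 3: Δl = 2.4/cos24.5° = 2.637 m; N'_3 = 344·cos24.5° − 28·2.637 = 239.2; c'Δl = 20.57; W sinα = 142.7
Slice 4: Δl = 1.9/cos35.4° = 2.331 m; N'_4 = 224·cos35.4° − 21·2.331 = 133.6; c'Δl = 18.18; W sinα = 129.8
Slice 5: Δl = 2.1/cos47.1° = 3.085 m; N'_5 = 172·cos47.1° − 2·3.085 = 110.9; c'Δl = 24.06; W sinα = 126.0
Slice 6: Δl = 1.5/cos60.4° = 3.037 m; N'_6 = 48·cos60.4° − 5·3.037 = 8.5; c'Δl = 23.69; W sinα = 41.7
Σc'Δl = 123.7 kN/m; ΣN' = 712.2 kN/m; ΣW sinα = 506.0 kN/m
Resisting = 123.7 + 712.2·tan29.7° = 123.7 + 406.3 = 530.0 kN/m
FS = 530.0 / 506.0 = 1.047

FS = 1.05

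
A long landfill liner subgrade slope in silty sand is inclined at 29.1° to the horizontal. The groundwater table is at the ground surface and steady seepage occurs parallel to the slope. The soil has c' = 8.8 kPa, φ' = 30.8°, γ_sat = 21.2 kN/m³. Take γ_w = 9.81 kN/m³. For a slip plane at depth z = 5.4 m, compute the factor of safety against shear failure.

With seepage parallel to the slope and the water table at the surface, the effective normal stress on the slip plane uses the buoyant unit weight γ' = γ_sat − γ_w while the driving shear stress uses γ_sat:
FS = [c' + γ' z cos²β tanφ'] / [γ_sat z sinβ cosβ]
γ' = 21.2 − 9.81 = 11.39 kN/m³
Numerator = 8.8 + 11.39·5.4·cos²29.1°·tan30.8° = 8.8 + 11.39·5.4·0.7635·0.5961 = 36.793 kPa
Denominator = 21.2·5.4·sin29.1°·cos29.1° = 21.2·5.4·0.4863·0.8738 = 48.648 kPa
FS = 36.793 / 48.648 = 0.756

FS = 0.76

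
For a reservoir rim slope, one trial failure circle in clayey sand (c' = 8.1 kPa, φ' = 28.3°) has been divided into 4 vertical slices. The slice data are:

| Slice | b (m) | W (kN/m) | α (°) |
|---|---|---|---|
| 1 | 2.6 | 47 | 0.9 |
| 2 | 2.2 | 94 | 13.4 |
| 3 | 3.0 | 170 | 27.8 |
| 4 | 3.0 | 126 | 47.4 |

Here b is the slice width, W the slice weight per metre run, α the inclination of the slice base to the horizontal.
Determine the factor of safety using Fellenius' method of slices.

Ordinary method of slices: FS = Σ[c'·Δl_i + (W_i cosα_i)·tanφ'] / Σ W_i sinα_i, with Δl_i = b_i / cosα_i.
Slice 1: Δl = 2.6/cos0.9° = 2.600 m; N'_1 = 47·cos0.9° = 47.0; c'Δl = 21.06; W sinα = 0.7
Slice 2: Δl = 2.2/cos13.4° = 2.262 m; N'_2 = 94·cos13.4° = 91.4; c'Δl = 18.32; W sinα = 21.8
Slice 3: Δl = 3.0/cos27.8° = 3.391 m; N'_3 = 170·cos27.8° = 150.4; c'Δl = 27.47; W sinα = 79.3
Slice 4: Δl = 3.0/cos47.4° = 4.432 m; N'_4 = 126·cos47.4° = 85.3; c'Δl = 35.90; W sinα = 92.7
Σc'Δl = 102.8 kN/m; ΣN' = 374.1 kN/m; ΣW sinα = 194.6 kN/m
Resisting = 102.8 + 374.1·tan28.3° = 102.8 + 201.4 = 304.2 kN/m
FS = 304.2 / 194.6 = 1.563

FS = 1.56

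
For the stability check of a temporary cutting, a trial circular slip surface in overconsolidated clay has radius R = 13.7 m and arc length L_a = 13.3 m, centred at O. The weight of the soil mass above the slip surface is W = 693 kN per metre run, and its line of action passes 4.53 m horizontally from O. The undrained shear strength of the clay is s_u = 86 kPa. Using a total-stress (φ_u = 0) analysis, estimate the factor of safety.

Taking moments about the centre O, the resisting moment is provided by the undrained shear strength acting along the arc:
M_R = s_u·L_a·R = 86·13.30·13.7 = 15670.1 kN·m/m
M_D = W·d = 693·4.53 = 3139.3 kN·m/m
FS = M_R / M_D = 15670.1 / 3139.3 = 4.992

FS = 4.99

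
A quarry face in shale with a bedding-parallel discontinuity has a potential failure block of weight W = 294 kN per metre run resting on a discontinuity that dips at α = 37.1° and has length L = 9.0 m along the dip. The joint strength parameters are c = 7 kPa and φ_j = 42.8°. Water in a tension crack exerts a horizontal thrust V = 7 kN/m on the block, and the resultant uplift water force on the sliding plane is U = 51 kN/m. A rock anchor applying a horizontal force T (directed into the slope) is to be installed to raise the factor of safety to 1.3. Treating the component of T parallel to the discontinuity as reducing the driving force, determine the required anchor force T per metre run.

T = 6 kN/m

Resolving forces along and normal to the sliding plane, with the horizontal anchor force T adding T·sinα to the effective normal force and T·cosα acting up the plane against the driving force:
FS = [cL + (W cosα − U − V sinα + T sinα) tanφ_j] / [W sinα + V cosα − T cosα]
Without the anchor: N' = 179.3 kN/m, driving T_d = 182.9 kN/m, resisting R = 7·9.0 + 179.3·tan42.8° = 229.0 kN/m, FS = 1.25.
Setting FS = 1.3 and solving for T:
1.3·(182.9 − T cos37.1°) = 229.0 + T sin37.1°·tan42.8°
T·(sin37.1°·tan42.8° + 1.3·cos37.1°) = 1.3·182.9 − 229.0
T·(0.6032·0.9260 + 1.3·0.7976) = 237.8 − 229.0 = 8.8
T·1.5954 = 8.8
T = 5.5 kN/m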